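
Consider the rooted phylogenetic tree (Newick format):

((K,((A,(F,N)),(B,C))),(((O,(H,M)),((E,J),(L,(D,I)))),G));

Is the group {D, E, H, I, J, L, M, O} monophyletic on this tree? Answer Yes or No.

The most recent common ancestor of these taxa subtends ((O,(H,M)),((E,J),(L,(D,I)))).
That clade has exactly 8 tips — every listed taxon and nothing else — so the group is monophyletic.

Yes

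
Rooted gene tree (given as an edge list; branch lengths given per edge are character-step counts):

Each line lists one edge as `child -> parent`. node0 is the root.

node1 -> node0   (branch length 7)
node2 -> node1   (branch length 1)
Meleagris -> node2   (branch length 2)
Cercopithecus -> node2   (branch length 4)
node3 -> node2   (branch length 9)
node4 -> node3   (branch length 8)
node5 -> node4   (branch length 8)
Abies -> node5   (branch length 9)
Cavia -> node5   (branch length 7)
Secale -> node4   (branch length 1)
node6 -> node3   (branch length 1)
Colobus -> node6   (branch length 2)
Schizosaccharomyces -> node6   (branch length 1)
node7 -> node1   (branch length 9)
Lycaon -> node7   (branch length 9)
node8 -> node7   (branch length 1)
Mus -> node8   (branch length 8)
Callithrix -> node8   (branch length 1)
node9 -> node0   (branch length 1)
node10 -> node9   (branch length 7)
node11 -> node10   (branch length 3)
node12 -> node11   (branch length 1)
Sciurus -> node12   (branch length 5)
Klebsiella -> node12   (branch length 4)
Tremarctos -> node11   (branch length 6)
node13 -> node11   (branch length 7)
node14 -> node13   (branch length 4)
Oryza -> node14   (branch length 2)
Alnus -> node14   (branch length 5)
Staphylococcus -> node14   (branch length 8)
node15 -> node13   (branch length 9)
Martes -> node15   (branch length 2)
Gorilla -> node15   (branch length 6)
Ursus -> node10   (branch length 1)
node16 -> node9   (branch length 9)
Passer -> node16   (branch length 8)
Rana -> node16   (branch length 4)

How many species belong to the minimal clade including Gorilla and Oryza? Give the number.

The MRCA of Gorilla and Oryza is the node subtending ((Oryza,Alnus,Staphylococcus),(Martes,Gorilla)).
That clade contains 5 terminal taxa: Alnus, Gorilla, Martes, Oryza, Staphylococcus.

5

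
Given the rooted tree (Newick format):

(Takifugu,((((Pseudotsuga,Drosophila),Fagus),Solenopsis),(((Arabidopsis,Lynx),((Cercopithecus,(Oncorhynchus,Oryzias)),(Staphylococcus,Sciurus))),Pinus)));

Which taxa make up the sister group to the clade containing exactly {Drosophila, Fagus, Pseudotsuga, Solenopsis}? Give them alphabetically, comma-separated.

The clade containing exactly {Drosophila, Fagus, Pseudotsuga, Solenopsis} attaches to the tree at the node subtending ((((Pseudotsuga,Drosophila),Fagus),Solenopsis),(((Arabidopsis,Lynx),((Cercopithecus,(Oncorhynchus,Oryzias)),(Staphylococcus,Sciurus))),Pinus)).
The other lineage descending from that same node — the sister group — is (((Arabidopsis,Lynx),((Cercopithecus,(Oncorhynchus,Oryzias)),(Staphylococcus,Sciurus))),Pinus); its 8 tips in alphabetical order are the answer.

Arabidopsis, Cercopithecus, Lynx, Oncorhynchus, Oryzias, Pinus, Sciurus, Staphylococcus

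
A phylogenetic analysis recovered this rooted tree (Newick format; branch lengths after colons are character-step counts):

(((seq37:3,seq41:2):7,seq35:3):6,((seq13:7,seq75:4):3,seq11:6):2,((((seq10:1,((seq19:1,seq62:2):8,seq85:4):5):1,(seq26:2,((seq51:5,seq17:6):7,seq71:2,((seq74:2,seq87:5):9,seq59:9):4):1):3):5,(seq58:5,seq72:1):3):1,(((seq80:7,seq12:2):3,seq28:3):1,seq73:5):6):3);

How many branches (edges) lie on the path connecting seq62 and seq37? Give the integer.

10

The MRCA of seq62 and seq37 is the root of the tree.
From seq62 up to that node: 7 branches. From seq37 up to the same node: 3 branches. Total: 7 + 3 = 10.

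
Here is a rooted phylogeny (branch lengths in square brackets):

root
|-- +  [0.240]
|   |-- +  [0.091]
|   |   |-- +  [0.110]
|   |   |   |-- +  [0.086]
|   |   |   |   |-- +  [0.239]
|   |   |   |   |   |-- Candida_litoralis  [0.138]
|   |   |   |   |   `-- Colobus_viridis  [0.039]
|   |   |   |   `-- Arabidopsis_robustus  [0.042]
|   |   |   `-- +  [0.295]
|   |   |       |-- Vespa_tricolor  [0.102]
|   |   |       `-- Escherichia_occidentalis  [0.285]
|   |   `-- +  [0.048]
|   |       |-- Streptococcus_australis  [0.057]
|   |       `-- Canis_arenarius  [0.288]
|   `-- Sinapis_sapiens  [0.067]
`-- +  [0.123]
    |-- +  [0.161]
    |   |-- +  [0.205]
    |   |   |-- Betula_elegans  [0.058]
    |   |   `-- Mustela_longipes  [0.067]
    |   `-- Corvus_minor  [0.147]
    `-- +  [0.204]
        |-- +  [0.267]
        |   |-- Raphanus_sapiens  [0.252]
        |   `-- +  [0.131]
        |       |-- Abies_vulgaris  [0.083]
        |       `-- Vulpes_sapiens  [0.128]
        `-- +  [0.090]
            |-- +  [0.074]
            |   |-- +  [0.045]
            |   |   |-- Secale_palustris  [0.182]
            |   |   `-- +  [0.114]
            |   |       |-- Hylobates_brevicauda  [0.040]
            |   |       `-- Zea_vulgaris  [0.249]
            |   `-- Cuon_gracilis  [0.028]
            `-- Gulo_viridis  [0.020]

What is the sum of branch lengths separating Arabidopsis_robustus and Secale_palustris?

1.287

The path runs Arabidopsis_robustus → … → MRCA → … → Secale_palustris; the MRCA is the root of the tree.
Branch lengths along that path: 0.042 + 0.086 + 0.110 + 0.091 + 0.240 + 0.123 + 0.204 + 0.090 + 0.074 + 0.045 + 0.182 = 1.287.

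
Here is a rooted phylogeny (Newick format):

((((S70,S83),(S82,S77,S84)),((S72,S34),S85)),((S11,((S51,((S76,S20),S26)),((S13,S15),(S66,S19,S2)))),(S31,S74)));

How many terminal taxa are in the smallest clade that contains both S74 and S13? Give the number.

12

The MRCA of S74 and S13 is the node subtending ((S11,((S51,((S76,S20),S26)),((S13,S15),(S66,S19,S2)))),(S31,S74)).
That clade contains 12 terminal taxa: S11, S13, S15, S19, S2, S20, S26, S31, S51, S66, S74, S76.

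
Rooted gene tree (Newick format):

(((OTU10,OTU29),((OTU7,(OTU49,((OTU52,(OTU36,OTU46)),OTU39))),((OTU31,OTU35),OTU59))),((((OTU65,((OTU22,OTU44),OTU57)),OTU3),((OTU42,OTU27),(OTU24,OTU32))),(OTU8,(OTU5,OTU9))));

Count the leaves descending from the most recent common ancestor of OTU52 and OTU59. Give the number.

9

The MRCA of OTU52 and OTU59 is the node subtending ((OTU7,(OTU49,((OTU52,(OTU36,OTU46)),OTU39))),((OTU31,OTU35),OTU59)).
That clade contains 9 terminal taxa: OTU31, OTU35, OTU36, OTU39, OTU46, OTU49, OTU52, OTU59, OTU7.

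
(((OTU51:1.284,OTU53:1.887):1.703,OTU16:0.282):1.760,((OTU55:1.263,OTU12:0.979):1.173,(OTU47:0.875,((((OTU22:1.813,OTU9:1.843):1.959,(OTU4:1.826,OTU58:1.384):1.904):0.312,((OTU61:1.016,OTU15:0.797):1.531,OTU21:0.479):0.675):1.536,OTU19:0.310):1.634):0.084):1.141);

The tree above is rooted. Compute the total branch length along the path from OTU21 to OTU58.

4.754

The path runs OTU21 → … → MRCA → … → OTU58; the MRCA is the node subtending (((OTU22,OTU9),(OTU4,OTU58)),((OTU61,OTU15),OTU21)).
Branch lengths along that path: 0.479 + 0.675 + 0.312 + 1.904 + 1.384 = 4.754.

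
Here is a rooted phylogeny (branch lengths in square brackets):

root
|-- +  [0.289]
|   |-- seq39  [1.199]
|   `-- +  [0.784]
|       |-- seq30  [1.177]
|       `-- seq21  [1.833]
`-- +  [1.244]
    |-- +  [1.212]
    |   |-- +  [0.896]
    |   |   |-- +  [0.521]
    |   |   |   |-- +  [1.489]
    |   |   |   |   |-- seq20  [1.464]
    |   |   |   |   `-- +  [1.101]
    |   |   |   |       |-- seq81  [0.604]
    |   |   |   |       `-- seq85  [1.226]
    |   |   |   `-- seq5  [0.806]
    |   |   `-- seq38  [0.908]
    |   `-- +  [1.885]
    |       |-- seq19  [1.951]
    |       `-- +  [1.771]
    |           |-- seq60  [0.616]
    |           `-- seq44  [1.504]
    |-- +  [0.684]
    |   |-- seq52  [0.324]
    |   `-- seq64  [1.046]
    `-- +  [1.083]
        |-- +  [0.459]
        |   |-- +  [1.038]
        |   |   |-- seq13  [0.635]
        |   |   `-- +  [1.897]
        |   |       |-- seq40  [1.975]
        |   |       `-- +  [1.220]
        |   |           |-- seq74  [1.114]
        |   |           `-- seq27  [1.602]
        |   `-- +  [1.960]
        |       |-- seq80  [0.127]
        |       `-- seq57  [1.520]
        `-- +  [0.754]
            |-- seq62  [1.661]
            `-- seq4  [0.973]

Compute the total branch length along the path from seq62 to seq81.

9.321

The path runs seq62 → … → MRCA → … → seq81; the MRCA is the node subtending (((((seq20,(seq81,seq85)),seq5),seq38),(seq19,(seq60,seq44))),(seq52,seq64),(((seq13,(seq40,(seq74,seq27))),(seq80,seq57)),(seq62,seq4))).
Branch lengths along that path: 1.661 + 0.754 + 1.083 + 1.212 + 0.896 + 0.521 + 1.489 + 1.101 + 0.604 = 9.321.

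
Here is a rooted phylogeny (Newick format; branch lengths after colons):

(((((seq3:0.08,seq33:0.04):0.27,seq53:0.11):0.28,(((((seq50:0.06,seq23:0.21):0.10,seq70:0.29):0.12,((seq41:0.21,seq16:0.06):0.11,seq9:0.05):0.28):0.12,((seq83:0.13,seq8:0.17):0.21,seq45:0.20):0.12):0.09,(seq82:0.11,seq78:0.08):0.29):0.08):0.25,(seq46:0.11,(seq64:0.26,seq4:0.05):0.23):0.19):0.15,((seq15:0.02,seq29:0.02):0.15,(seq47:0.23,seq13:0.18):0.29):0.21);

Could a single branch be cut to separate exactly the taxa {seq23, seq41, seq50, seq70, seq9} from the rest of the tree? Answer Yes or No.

No

The MRCA of the listed taxa subtends (((seq50,seq23),seq70),((seq41,seq16),seq9)).
That clade also contains seq16, which is not in the proposed group, so the group is not monophyletic.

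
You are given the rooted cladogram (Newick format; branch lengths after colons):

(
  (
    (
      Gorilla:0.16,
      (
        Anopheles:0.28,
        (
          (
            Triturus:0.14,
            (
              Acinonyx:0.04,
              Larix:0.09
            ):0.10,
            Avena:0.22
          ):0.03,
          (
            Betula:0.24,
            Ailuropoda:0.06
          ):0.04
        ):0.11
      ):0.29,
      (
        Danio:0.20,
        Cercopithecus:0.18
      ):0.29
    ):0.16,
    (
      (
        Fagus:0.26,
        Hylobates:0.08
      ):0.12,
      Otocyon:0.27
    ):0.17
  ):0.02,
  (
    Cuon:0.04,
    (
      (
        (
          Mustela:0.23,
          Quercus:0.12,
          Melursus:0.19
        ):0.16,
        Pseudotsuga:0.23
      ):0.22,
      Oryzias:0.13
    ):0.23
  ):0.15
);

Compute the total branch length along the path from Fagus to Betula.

The path runs Fagus → … → MRCA → … → Betula; the MRCA is the node subtending ((Gorilla,(Anopheles,((Triturus,(Acinonyx,Larix),Avena),(Betula,Ailuropoda))),(Danio,Cercopithecus)),((Fagus,Hylobates),Otocyon)).
Branch lengths along that path: 0.26 + 0.12 + 0.17 + 0.16 + 0.29 + 0.11 + 0.04 + 0.24 = 1.39.

1.39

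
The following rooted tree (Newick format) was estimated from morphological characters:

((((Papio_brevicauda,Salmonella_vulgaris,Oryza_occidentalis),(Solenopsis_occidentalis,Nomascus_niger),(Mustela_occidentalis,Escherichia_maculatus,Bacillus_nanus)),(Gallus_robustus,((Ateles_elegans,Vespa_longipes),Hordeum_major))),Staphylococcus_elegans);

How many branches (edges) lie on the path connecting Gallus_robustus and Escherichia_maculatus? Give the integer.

5

The MRCA of Gallus_robustus and Escherichia_maculatus is the node subtending (((Papio_brevicauda,Salmonella_vulgaris,Oryza_occidentalis),(Solenopsis_occidentalis,Nomascus_niger),(Mustela_occidentalis,Escherichia_maculatus,Bacillus_nanus)),(Gallus_robustus,((Ateles_elegans,Vespa_longipes),Hordeum_major))).
From Gallus_robustus up to that node: 2 branches. From Escherichia_maculatus up to the same node: 3 branches. Total: 2 + 3 = 5.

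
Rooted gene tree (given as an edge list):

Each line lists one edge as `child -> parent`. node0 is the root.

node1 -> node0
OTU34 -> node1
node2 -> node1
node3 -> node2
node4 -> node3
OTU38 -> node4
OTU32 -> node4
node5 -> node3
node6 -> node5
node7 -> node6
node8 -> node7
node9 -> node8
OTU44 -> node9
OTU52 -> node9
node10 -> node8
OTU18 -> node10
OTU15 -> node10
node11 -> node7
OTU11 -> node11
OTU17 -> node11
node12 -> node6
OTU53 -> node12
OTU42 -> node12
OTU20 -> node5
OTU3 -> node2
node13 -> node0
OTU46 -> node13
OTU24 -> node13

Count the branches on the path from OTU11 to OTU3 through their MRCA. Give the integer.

The MRCA of OTU11 and OTU3 is the node subtending (((OTU38,OTU32),(((((OTU44,OTU52),(OTU18,OTU15)),(OTU11,OTU17)),(OTU53,OTU42)),OTU20)),OTU3).
From OTU11 up to that node: 6 branches. From OTU3 up to the same node: 1 branch. Total: 6 + 1 = 7.

7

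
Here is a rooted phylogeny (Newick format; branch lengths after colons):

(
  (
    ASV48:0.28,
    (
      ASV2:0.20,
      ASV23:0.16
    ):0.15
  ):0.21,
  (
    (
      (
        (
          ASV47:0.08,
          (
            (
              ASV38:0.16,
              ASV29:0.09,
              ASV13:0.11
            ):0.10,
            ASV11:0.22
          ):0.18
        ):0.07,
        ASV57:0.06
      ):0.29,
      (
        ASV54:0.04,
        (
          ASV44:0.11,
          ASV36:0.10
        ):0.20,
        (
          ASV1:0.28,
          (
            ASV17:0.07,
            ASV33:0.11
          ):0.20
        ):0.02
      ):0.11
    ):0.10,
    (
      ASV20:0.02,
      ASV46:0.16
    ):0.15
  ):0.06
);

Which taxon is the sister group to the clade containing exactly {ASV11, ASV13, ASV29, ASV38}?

ASV47

The clade containing exactly {ASV11, ASV13, ASV29, ASV38} attaches to the tree at the node subtending (ASV47,((ASV38,ASV29,ASV13),ASV11)).
The other lineage descending from that same node — the sister group — is the single tip ASV47.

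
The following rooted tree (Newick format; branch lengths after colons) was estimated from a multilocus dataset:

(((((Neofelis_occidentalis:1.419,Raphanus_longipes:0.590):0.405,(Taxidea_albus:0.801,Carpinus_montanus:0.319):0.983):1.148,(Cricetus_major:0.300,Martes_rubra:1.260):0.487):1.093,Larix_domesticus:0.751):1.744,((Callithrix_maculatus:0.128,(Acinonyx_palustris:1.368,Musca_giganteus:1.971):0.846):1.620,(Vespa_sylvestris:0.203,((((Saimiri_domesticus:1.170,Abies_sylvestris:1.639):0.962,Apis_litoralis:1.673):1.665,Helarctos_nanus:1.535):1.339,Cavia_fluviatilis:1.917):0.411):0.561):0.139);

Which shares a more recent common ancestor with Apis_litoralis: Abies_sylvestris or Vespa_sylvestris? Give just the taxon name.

The MRCA of Apis_litoralis and Abies_sylvestris subtends ((Saimiri_domesticus,Abies_sylvestris),Apis_litoralis) (3 taxa).
The MRCA of Apis_litoralis and Vespa_sylvestris subtends (Vespa_sylvestris,((((Saimiri_domesticus,Abies_sylvestris),Apis_litoralis),Helarctos_nanus),Cavia_fluviatilis)) (6 taxa).
The first is nested inside the second, so Apis_litoralis shares a more recent common ancestor with Abies_sylvestris.

Abies_sylvestris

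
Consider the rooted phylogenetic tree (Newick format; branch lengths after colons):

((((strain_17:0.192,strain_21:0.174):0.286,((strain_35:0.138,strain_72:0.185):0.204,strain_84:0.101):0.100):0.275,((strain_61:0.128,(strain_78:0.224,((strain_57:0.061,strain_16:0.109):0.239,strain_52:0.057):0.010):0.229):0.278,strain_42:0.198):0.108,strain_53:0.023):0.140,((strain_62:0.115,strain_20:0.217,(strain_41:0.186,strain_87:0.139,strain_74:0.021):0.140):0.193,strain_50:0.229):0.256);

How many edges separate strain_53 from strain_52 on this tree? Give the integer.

6

The MRCA of strain_53 and strain_52 is the node subtending (((strain_17,strain_21),((strain_35,strain_72),strain_84)),((strain_61,(strain_78,((strain_57,strain_16),strain_52))),strain_42),strain_53).
From strain_53 up to that node: 1 branch. From strain_52 up to the same node: 5 branches. Total: 1 + 5 = 6.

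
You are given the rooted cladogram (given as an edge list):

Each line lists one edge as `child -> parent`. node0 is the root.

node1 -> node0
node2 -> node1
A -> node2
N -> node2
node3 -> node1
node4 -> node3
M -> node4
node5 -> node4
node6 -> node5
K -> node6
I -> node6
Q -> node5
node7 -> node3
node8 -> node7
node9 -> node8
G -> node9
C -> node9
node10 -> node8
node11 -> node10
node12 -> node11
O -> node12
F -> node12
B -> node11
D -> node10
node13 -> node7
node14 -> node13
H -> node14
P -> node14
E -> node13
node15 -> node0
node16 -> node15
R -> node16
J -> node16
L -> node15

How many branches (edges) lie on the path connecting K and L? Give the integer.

The MRCA of K and L is the root of the tree.
From K up to that node: 6 branches. From L up to the same node: 2 branches. Total: 6 + 2 = 8.

8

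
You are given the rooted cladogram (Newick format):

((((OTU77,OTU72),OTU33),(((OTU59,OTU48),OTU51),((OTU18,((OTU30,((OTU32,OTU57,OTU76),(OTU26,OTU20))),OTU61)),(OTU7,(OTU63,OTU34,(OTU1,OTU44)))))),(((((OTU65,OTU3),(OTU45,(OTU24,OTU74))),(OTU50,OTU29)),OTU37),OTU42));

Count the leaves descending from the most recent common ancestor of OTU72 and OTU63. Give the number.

The MRCA of OTU72 and OTU63 is the node subtending (((OTU77,OTU72),OTU33),(((OTU59,OTU48),OTU51),((OTU18,((OTU30,((OTU32,OTU57,OTU76),(OTU26,OTU20))),OTU61)),(OTU7,(OTU63,OTU34,(OTU1,OTU44)))))).
That clade contains 19 terminal taxa: OTU1, OTU18, OTU20, OTU26, OTU30, OTU32, OTU33, OTU34, OTU44, OTU48, OTU51, OTU57, OTU59, OTU61, OTU63, OTU7, OTU72, OTU76, OTU77.

19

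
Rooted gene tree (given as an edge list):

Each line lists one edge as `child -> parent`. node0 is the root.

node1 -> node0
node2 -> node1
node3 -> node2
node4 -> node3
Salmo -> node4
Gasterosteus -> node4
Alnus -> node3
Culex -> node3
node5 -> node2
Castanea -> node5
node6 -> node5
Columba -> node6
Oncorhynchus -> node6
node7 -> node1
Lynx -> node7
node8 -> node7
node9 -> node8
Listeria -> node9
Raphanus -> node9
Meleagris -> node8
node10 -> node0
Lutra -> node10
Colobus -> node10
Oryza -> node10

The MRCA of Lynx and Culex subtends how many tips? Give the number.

11

The MRCA of Lynx and Culex is the node subtending ((((Salmo,Gasterosteus),Alnus,Culex),(Castanea,(Columba,Oncorhynchus))),(Lynx,((Listeria,Raphanus),Meleagris))).
That clade contains 11 terminal taxa: Alnus, Castanea, Columba, Culex, Gasterosteus, Listeria, Lynx, Meleagris, Oncorhynchus, Raphanus, Salmo.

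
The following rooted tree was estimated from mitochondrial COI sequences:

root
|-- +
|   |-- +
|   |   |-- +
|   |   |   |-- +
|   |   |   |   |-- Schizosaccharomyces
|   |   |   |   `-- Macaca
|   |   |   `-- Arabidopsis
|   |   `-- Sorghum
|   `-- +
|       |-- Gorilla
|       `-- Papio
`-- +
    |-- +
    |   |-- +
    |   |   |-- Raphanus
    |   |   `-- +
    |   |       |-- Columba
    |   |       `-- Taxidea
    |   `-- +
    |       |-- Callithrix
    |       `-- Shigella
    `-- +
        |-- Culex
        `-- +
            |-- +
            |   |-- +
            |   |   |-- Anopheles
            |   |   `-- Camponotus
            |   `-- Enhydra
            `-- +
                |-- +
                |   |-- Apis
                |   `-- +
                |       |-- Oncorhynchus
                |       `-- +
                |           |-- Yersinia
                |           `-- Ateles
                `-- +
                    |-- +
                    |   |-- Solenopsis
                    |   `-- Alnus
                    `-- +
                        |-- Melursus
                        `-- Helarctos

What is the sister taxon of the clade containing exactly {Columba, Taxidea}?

The clade containing exactly {Columba, Taxidea} attaches to the tree at the node subtending (Raphanus,(Columba,Taxidea)).
The other lineage descending from that same node — the sister group — is the single tip Raphanus.

Raphanus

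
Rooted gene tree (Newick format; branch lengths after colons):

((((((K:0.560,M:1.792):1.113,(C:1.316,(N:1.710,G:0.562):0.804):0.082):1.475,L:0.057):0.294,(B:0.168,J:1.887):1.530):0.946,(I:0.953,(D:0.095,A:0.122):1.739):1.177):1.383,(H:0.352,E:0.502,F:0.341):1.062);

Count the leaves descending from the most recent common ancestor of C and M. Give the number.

The MRCA of C and M is the node subtending ((K,M),(C,(N,G))).
That clade contains 5 terminal taxa: C, G, K, M, N.

5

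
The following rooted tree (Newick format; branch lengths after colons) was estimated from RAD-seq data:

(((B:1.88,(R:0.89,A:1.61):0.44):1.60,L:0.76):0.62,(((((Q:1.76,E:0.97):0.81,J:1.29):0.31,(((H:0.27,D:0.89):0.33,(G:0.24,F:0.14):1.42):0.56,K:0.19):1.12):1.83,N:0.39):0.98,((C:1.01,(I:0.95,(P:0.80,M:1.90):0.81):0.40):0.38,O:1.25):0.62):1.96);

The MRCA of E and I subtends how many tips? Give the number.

The MRCA of E and I is the node subtending (((((Q,E),J),(((H,D),(G,F)),K)),N),((C,(I,(P,M))),O)).
That clade contains 14 terminal taxa: C, D, E, F, G, H, I, J, K, M, N, O, P, Q.

14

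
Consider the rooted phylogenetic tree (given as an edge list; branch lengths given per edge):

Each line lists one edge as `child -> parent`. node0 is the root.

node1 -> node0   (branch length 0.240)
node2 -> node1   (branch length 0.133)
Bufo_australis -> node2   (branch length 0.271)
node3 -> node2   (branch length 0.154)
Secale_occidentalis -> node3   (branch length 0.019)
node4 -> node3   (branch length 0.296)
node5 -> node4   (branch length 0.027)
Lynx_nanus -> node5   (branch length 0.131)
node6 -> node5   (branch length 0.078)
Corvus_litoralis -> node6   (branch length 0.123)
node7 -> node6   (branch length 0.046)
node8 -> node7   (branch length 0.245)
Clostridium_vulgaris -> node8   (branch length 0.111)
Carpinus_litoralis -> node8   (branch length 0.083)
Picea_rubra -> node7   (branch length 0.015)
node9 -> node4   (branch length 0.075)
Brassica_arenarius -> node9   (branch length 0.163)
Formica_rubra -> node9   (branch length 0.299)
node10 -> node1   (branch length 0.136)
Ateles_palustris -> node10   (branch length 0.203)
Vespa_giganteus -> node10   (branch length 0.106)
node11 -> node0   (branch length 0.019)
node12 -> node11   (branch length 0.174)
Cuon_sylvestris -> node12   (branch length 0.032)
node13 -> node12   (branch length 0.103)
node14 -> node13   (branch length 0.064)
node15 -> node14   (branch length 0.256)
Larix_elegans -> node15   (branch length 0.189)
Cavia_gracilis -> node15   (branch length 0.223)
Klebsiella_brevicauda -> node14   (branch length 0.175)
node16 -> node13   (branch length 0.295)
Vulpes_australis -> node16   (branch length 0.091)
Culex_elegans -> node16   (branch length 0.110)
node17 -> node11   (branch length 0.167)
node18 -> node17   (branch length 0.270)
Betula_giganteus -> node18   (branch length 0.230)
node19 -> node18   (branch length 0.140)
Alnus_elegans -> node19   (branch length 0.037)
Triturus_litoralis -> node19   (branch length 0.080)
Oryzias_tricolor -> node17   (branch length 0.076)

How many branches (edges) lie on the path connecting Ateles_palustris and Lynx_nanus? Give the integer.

7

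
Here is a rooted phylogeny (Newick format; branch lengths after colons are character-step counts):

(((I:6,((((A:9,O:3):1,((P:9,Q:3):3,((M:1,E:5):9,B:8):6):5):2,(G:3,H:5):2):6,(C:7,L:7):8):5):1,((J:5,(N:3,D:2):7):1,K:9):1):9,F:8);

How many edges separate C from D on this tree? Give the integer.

The MRCA of C and D is the node subtending ((I,((((A,O),((P,Q),((M,E),B))),(G,H)),(C,L))),((J,(N,D)),K)).
From C up to that node: 4 branches. From D up to the same node: 4 branches. Total: 4 + 4 = 8.

8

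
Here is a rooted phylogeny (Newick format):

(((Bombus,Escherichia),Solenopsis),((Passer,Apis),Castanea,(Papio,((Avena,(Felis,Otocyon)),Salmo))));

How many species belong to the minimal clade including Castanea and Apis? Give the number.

The MRCA of Castanea and Apis is the node subtending ((Passer,Apis),Castanea,(Papio,((Avena,(Felis,Otocyon)),Salmo))).
That clade contains 8 terminal taxa: Apis, Avena, Castanea, Felis, Otocyon, Papio, Passer, Salmo.

8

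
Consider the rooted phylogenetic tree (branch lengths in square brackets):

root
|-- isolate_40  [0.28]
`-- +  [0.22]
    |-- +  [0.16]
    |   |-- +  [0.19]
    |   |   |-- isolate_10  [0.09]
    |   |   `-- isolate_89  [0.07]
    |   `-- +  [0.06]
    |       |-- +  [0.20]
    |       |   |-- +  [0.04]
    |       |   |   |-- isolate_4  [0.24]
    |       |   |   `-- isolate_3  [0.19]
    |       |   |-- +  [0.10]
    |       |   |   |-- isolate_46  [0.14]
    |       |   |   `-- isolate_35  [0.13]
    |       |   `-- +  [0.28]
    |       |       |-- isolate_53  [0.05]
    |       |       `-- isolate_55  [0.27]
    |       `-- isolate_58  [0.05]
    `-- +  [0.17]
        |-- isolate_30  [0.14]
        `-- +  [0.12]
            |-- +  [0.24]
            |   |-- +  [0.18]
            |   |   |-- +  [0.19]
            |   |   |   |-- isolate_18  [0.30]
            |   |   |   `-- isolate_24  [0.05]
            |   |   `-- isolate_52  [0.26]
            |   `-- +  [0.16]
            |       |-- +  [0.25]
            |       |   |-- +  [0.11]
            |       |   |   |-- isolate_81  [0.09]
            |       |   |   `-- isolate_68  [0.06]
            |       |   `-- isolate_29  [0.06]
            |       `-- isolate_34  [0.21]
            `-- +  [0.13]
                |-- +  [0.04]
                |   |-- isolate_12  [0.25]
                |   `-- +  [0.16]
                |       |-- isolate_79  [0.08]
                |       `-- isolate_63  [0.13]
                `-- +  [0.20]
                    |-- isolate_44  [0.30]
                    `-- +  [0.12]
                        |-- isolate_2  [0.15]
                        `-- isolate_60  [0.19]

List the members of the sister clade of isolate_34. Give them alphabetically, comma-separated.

isolate_29, isolate_68, isolate_81

isolate_34 attaches to the tree at the node subtending (((isolate_81,isolate_68),isolate_29),isolate_34).
The other lineage descending from that same node — the sister group — is ((isolate_81,isolate_68),isolate_29); its 3 tips in alphabetical order are the answer.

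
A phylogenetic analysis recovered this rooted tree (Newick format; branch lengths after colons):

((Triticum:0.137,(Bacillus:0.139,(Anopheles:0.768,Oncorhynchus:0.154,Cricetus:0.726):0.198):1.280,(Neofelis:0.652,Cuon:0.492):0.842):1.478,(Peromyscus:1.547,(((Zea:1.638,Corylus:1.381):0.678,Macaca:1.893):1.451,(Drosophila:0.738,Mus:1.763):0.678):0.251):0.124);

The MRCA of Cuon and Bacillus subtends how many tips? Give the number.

7

The MRCA of Cuon and Bacillus is the node subtending (Triticum,(Bacillus,(Anopheles,Oncorhynchus,Cricetus)),(Neofelis,Cuon)).
That clade contains 7 terminal taxa: Anopheles, Bacillus, Cricetus, Cuon, Neofelis, Oncorhynchus, Triticum.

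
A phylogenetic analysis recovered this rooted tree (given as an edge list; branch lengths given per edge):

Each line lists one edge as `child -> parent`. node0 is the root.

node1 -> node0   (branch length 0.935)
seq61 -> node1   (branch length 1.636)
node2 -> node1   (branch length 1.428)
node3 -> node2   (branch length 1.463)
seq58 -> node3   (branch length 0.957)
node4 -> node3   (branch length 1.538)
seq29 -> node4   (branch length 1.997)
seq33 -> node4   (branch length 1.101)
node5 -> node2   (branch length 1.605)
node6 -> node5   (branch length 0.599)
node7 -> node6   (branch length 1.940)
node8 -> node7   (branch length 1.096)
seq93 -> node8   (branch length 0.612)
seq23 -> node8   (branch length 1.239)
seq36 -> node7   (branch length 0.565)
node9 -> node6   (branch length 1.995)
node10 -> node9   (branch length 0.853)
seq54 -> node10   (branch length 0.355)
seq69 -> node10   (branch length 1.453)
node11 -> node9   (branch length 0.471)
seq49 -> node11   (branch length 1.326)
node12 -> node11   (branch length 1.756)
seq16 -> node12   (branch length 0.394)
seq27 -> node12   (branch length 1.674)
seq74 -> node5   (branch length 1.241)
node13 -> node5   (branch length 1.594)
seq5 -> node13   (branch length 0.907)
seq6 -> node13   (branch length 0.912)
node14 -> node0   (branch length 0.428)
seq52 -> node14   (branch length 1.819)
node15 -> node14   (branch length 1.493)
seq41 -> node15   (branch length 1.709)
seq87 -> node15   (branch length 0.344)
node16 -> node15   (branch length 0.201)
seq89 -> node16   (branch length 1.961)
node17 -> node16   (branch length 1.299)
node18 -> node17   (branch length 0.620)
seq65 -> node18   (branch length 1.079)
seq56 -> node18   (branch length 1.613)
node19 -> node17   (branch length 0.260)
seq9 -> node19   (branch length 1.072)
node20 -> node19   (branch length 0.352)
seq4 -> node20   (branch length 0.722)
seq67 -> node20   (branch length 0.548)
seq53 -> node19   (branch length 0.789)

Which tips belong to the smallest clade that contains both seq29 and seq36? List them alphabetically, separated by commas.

Tracing seq29: it sits inside (seq29,seq33).
Tracing seq36: it sits inside ((seq93,seq23),seq36).
The smallest clade enclosing both is ((seq58,(seq29,seq33)),((((seq93,seq23),seq36),((seq54,seq69),(seq49,(seq16,seq27)))),seq74,(seq5,seq6))); the answer is its 14 terminal taxa in alphabetical order.

seq16, seq23, seq27, seq29, seq33, seq36, seq49, seq5, seq54, seq58, seq6, seq69, seq74, seq93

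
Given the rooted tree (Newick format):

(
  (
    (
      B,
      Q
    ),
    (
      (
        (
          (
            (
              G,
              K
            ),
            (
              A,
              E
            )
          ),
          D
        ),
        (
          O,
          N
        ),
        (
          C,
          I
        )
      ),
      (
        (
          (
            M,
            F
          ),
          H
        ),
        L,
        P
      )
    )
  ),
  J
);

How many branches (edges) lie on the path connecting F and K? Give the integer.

9

The MRCA of F and K is the node subtending (((((G,K),(A,E)),D),(O,N),(C,I)),(((M,F),H),L,P)).
From F up to that node: 4 branches. From K up to the same node: 5 branches. Total: 4 + 5 = 9.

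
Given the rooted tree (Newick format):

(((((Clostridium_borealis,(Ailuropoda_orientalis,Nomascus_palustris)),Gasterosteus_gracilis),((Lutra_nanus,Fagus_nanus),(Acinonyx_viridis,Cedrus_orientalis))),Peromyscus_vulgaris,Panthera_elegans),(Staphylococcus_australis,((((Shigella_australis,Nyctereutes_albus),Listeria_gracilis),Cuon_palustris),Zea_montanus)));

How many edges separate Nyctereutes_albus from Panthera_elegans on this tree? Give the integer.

The MRCA of Nyctereutes_albus and Panthera_elegans is the root of the tree.
From Nyctereutes_albus up to that node: 6 branches. From Panthera_elegans up to the same node: 2 branches. Total: 6 + 2 = 8.

8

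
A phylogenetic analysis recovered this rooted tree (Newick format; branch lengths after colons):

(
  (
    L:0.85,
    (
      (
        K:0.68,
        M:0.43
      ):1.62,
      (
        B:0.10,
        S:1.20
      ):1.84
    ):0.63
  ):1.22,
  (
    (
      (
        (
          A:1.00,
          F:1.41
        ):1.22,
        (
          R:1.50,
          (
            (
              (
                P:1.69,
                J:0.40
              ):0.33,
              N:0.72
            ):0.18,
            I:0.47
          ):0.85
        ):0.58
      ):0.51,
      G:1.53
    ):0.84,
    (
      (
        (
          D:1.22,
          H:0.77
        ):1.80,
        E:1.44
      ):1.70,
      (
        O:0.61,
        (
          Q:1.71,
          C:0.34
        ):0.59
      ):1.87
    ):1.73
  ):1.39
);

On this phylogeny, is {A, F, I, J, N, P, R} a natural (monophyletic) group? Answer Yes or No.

Yes

The most recent common ancestor of these taxa subtends ((A,F),(R,(((P,J),N),I))).
That clade has exactly 7 tips — every listed taxon and nothing else — so the group is monophyletic.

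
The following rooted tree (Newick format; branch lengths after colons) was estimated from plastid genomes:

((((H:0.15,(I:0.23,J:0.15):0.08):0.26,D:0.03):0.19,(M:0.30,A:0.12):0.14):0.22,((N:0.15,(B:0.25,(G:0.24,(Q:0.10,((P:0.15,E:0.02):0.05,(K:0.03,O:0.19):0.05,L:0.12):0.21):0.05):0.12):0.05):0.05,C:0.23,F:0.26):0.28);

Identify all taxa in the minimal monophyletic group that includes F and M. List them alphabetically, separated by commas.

A, B, C, D, E, F, G, H, I, J, K, L, M, N, O, P, Q

Tracing F: it sits inside ((N,(B,(G,(Q,((P,E),(K,O),L))))),C,F).
Tracing M: it sits inside (M,A).
The smallest clade enclosing both is the whole tree (their MRCA is the root), so the answer is all 17 tips in alphabetical order.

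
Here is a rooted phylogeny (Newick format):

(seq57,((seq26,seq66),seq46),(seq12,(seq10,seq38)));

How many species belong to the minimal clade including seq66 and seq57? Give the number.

7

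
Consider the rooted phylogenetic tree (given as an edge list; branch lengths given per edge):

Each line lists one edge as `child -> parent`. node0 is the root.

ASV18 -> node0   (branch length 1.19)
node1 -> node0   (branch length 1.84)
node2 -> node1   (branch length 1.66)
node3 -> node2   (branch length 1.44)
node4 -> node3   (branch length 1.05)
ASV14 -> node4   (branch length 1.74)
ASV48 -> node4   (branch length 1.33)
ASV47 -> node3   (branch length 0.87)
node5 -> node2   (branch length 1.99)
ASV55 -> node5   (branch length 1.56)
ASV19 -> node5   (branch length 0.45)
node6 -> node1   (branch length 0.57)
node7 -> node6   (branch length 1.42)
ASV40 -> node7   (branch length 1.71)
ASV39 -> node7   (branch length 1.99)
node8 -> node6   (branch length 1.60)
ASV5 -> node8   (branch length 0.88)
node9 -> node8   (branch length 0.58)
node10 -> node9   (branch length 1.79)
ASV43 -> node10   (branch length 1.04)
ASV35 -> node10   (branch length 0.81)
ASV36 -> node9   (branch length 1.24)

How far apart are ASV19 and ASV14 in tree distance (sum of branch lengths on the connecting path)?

6.67

The path runs ASV19 → … → MRCA → … → ASV14; the MRCA is the node subtending (((ASV14,ASV48),ASV47),(ASV55,ASV19)).
Branch lengths along that path: 0.45 + 1.99 + 1.44 + 1.05 + 1.74 = 6.67.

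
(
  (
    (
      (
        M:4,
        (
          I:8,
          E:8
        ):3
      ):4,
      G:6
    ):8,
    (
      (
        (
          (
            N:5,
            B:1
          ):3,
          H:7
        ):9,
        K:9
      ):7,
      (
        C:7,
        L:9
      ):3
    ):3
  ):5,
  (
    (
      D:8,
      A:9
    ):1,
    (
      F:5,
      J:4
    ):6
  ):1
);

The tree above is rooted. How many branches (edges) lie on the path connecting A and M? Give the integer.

7

The MRCA of A and M is the root of the tree.
From A up to that node: 3 branches. From M up to the same node: 4 branches. Total: 3 + 4 = 7.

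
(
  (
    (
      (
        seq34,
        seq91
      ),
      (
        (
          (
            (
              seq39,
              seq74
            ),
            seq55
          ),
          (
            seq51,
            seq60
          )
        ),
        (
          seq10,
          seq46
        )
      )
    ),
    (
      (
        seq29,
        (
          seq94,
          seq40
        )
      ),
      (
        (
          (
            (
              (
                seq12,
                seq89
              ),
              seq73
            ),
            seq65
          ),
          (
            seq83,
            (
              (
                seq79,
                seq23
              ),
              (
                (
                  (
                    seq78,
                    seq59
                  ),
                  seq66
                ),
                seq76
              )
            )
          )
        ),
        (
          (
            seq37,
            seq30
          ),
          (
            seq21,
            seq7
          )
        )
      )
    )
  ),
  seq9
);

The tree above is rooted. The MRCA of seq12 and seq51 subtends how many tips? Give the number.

The MRCA of seq12 and seq51 is the node subtending (((seq34,seq91),((((seq39,seq74),seq55),(seq51,seq60)),(seq10,seq46))),((seq29,(seq94,seq40)),(((((seq12,seq89),seq73),seq65),(seq83,((seq79,seq23),(((seq78,seq59),seq66),seq76)))),((seq37,seq30),(seq21,seq7))))).
That clade contains 27 terminal taxa: seq10, seq12, seq21, seq23, seq29, seq30, seq34, seq37, seq39, seq40, seq46, seq51, seq55, seq59, seq60, seq65, seq66, seq7, seq73, seq74, seq76, seq78, seq79, seq83, seq89, seq91, seq94.

27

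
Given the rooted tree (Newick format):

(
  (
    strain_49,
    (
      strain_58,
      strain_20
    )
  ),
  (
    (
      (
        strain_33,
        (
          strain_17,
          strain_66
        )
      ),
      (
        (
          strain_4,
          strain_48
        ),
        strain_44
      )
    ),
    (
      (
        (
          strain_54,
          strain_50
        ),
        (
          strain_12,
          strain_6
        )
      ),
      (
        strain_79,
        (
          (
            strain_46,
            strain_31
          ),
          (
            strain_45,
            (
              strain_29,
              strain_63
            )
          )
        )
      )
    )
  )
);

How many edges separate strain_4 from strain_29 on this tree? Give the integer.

10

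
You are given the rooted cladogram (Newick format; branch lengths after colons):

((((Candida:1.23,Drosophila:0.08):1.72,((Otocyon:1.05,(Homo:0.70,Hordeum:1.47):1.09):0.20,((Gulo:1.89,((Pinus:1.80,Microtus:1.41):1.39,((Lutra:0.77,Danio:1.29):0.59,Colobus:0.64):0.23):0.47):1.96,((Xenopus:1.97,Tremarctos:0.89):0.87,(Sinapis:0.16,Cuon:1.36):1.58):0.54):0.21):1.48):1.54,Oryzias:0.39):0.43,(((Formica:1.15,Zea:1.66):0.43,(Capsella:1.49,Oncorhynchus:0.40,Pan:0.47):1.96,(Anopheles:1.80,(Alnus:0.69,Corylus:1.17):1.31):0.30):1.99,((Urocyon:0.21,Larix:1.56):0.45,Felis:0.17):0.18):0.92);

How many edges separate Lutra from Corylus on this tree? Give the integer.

The MRCA of Lutra and Corylus is the root of the tree.
From Lutra up to that node: 9 branches. From Corylus up to the same node: 5 branches. Total: 9 + 5 = 14.

14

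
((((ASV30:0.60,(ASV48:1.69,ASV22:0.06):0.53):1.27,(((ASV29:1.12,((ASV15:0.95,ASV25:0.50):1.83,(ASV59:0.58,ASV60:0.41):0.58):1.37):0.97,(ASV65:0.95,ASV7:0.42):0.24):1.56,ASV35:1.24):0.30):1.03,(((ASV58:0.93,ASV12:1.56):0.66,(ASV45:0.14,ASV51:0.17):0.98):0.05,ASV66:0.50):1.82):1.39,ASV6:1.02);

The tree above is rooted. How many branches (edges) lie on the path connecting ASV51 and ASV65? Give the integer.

9

The MRCA of ASV51 and ASV65 is the node subtending (((ASV30,(ASV48,ASV22)),(((ASV29,((ASV15,ASV25),(ASV59,ASV60))),(ASV65,ASV7)),ASV35)),(((ASV58,ASV12),(ASV45,ASV51)),ASV66)).
From ASV51 up to that node: 4 branches. From ASV65 up to the same node: 5 branches. Total: 4 + 5 = 9.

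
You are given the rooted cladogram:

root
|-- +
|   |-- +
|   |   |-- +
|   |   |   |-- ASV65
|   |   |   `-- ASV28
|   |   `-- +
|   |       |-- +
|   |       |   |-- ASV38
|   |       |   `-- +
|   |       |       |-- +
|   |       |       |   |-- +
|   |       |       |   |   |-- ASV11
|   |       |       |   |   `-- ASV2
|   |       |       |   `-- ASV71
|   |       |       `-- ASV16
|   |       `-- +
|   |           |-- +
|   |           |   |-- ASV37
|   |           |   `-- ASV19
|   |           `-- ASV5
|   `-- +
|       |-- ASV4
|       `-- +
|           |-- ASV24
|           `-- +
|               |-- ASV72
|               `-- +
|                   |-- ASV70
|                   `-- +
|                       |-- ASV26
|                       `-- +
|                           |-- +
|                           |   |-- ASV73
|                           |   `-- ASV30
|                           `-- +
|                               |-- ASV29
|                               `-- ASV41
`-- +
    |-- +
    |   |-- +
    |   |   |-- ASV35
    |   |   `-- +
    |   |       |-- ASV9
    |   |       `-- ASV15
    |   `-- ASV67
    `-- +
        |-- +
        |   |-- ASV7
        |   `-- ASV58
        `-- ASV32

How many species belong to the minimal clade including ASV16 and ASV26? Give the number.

The MRCA of ASV16 and ASV26 is the node subtending (((ASV65,ASV28),((ASV38,(((ASV11,ASV2),ASV71),ASV16)),((ASV37,ASV19),ASV5))),(ASV4,(ASV24,(ASV72,(ASV70,(ASV26,((ASV73,ASV30),(ASV29,ASV41)))))))).
That clade contains 19 terminal taxa: ASV11, ASV16, ASV19, ASV2, ASV24, ASV26, ASV28, ASV29, ASV30, ASV37, ASV38, ASV4, ASV41, ASV5, ASV65, ASV70, ASV71, ASV72, ASV73.

19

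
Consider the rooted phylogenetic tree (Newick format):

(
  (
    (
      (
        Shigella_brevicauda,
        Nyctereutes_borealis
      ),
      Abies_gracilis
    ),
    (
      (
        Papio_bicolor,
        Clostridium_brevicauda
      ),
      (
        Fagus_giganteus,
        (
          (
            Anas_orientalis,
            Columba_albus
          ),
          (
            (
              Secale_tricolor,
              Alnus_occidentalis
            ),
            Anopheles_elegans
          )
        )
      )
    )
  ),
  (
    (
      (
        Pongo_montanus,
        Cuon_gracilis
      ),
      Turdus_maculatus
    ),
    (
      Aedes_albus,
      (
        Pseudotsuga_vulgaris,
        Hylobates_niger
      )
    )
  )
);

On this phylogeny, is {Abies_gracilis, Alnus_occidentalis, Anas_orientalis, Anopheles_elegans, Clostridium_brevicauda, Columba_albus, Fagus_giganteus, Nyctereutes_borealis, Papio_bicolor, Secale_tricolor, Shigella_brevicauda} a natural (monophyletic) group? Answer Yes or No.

Yes

The most recent common ancestor of these taxa subtends (((Shigella_brevicauda,Nyctereutes_borealis),Abies_gracilis),((Papio_bicolor,Clostridium_brevicauda),(Fagus_giganteus,((Anas_orientalis,Columba_albus),((Secale_tricolor,Alnus_occidentalis),Anopheles_elegans))))).
That clade has exactly 11 tips — every listed taxon and nothing else — so the group is monophyletic.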